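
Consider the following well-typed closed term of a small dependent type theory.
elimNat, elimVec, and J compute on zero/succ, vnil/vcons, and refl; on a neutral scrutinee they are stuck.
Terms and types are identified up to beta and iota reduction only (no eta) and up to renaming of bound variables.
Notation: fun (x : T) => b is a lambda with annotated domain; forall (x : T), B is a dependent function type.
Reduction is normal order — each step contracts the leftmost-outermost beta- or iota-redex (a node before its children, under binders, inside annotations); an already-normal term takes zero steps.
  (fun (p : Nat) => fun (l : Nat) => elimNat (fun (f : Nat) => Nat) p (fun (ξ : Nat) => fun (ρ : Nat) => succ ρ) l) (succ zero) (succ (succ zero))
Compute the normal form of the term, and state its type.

resulting normal form:
  succ (succ (succ zero))
inferred type:
  Nat


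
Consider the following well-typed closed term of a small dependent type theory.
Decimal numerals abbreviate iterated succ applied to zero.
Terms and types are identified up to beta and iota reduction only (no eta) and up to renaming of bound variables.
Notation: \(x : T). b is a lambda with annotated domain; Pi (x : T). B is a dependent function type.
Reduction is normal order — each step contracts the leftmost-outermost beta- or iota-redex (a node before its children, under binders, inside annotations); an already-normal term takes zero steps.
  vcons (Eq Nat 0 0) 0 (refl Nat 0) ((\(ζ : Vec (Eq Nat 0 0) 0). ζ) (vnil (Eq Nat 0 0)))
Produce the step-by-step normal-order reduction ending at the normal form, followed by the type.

normal-order reduction:
  vcons (Eq Nat 0 0) 0 (refl Nat 0) ((\(ζ : Vec (Eq Nat 0 0) 0). ζ) (vnil (Eq Nat 0 0)))
  ~> vcons (Eq Nat 0 0) 0 (refl Nat 0) (vnil (Eq Nat 0 0))
type:
  Vec (Eq Nat 0 0) 1


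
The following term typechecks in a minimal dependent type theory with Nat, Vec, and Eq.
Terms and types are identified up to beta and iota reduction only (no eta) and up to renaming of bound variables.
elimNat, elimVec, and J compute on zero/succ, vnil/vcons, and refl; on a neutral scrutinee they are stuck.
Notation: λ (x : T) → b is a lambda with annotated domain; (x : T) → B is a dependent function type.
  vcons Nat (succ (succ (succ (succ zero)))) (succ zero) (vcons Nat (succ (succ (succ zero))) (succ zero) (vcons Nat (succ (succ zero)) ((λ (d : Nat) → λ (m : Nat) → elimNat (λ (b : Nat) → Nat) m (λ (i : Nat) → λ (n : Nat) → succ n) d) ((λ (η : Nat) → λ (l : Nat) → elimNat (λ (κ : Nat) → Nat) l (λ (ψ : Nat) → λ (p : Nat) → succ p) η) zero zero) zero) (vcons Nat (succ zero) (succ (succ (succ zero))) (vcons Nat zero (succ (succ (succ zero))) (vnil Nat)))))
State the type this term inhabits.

inferred type:
  Vec Nat (succ (succ (succ (succ (succ zero)))))


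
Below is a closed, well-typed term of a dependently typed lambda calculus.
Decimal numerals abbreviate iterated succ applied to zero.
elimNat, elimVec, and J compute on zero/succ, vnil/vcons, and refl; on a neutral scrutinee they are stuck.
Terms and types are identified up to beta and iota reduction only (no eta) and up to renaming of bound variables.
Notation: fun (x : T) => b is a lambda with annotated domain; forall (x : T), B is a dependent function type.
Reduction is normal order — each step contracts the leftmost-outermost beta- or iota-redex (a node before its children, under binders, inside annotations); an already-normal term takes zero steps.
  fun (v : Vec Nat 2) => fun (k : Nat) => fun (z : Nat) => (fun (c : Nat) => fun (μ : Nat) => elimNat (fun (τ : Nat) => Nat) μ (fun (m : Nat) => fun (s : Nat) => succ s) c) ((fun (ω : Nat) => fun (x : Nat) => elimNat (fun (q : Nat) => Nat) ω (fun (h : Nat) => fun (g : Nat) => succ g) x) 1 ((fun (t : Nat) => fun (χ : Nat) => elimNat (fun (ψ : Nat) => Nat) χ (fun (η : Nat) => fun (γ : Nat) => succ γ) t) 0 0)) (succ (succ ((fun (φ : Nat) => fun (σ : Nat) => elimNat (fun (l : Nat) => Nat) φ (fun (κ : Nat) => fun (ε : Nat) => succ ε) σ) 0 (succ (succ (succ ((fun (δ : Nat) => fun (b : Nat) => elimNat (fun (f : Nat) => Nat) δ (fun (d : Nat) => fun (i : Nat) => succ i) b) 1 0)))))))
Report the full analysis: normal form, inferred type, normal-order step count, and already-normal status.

resulting normal form:
  fun (v : Vec Nat 2) => fun (k : Nat) => fun (z : Nat) => 7
inferred type:
  forall (v : Vec Nat 2), forall (k : Nat), forall (z : Nat), Nat
steps to reach normal form (normal order): 30
already normal: no
first redex: a beta-redex


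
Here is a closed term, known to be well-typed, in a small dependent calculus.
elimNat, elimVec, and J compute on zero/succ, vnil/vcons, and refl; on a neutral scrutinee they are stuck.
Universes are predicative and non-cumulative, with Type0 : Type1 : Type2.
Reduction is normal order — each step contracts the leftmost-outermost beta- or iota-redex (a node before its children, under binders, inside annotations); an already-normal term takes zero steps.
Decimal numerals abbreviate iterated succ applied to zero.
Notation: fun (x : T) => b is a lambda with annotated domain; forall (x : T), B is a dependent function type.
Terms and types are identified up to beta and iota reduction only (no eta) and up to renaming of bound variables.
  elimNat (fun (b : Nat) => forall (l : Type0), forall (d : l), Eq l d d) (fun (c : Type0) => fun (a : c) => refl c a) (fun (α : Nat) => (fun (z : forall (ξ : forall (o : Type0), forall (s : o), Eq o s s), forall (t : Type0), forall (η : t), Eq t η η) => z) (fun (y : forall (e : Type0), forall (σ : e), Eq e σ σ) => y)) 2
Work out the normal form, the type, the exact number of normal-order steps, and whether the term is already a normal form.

resulting normal form:
  fun (b : Type0) => fun (l : b) => refl b l
inferred type:
  forall (b : Type0), forall (l : b), Eq b l l
steps to reach normal form (normal order): 9
already normal: no
first redex: an elimNat iota-redex


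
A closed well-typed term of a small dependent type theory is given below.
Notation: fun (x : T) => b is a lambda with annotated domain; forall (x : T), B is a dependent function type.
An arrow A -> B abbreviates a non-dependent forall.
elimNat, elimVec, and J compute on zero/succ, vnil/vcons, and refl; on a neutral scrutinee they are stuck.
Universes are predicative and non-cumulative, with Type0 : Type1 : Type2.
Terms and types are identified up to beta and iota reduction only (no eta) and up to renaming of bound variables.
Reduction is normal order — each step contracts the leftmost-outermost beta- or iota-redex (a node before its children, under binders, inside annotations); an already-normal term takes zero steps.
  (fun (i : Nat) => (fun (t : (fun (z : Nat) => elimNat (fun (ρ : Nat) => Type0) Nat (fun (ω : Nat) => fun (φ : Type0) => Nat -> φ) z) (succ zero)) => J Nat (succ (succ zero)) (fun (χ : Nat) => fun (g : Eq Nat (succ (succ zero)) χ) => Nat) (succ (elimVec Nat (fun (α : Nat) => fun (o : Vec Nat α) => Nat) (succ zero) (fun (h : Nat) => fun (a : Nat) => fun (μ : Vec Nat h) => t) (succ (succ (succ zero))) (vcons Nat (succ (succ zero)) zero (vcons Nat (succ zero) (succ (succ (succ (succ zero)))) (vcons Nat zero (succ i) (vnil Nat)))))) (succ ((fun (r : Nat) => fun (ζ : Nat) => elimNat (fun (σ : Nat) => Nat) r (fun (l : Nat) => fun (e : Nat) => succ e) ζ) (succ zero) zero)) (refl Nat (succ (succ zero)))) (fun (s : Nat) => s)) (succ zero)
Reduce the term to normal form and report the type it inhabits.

resulting normal form:
  succ (succ zero)
the term's type:
  Nat
observation: the term reaches its normal form after 19 normal-order steps.


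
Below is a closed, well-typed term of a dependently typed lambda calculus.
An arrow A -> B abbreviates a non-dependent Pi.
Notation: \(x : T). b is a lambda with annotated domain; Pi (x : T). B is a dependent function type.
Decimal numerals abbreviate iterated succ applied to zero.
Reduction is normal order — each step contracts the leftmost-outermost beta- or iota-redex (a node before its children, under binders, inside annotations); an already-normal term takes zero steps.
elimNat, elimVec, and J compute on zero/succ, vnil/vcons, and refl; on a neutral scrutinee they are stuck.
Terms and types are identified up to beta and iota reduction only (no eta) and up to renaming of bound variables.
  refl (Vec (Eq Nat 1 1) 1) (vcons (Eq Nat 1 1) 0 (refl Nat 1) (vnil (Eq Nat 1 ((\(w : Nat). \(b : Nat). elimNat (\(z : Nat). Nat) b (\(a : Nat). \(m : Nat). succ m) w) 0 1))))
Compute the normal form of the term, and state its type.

normal form:
  refl (Vec (Eq Nat 1 1) 1) (vcons (Eq Nat 1 1) 0 (refl Nat 1) (vnil (Eq Nat 1 1)))
type:
  Eq (Vec (Eq Nat 1 1) 1) (vcons (Eq Nat 1 1) 0 (refl Nat 1) (vnil (Eq Nat 1 1))) (vcons (Eq Nat 1 1) 0 (refl Nat 1) (vnil (Eq Nat 1 1)))


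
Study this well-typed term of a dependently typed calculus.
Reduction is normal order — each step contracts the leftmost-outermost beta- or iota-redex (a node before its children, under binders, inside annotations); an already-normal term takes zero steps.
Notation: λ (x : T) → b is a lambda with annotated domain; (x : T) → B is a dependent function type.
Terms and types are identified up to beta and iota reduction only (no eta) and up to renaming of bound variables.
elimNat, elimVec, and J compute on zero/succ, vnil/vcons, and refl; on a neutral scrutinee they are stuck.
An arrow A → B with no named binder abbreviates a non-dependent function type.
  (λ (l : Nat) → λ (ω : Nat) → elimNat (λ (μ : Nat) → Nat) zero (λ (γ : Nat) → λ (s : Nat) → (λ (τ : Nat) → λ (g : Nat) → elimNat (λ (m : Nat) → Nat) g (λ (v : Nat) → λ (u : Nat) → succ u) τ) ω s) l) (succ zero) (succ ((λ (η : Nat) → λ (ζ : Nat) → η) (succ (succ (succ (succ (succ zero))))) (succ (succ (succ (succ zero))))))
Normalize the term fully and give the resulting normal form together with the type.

resulting normal form:
  succ (succ (succ (succ (succ (succ zero)))))
inferred type:
  Nat


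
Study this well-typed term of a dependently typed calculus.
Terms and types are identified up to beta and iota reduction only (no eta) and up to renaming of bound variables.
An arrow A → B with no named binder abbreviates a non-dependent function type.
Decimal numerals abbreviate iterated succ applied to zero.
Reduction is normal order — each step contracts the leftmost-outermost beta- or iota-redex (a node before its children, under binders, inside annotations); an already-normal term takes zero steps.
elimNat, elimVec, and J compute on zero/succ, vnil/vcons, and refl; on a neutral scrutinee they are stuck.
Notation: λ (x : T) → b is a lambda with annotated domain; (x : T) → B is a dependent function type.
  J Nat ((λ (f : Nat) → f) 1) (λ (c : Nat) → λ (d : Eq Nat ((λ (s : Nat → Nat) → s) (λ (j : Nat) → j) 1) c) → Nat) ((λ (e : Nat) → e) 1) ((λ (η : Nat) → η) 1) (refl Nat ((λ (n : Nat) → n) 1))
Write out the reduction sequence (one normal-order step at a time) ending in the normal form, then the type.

normal-order reduction sequence:
  J Nat ((λ (f : Nat) → f) 1) (λ (c : Nat) → λ (d : Eq Nat ((λ (s : Nat → Nat) → s) (λ (j : Nat) → j) 1) c) → Nat) ((λ (e : Nat) → e) 1) ((λ (η : Nat) → η) 1) (refl Nat ((λ (n : Nat) → n) 1))
  ~> (λ (f : Nat) → f) 1
  ~> 1
the term's type:
  Nat


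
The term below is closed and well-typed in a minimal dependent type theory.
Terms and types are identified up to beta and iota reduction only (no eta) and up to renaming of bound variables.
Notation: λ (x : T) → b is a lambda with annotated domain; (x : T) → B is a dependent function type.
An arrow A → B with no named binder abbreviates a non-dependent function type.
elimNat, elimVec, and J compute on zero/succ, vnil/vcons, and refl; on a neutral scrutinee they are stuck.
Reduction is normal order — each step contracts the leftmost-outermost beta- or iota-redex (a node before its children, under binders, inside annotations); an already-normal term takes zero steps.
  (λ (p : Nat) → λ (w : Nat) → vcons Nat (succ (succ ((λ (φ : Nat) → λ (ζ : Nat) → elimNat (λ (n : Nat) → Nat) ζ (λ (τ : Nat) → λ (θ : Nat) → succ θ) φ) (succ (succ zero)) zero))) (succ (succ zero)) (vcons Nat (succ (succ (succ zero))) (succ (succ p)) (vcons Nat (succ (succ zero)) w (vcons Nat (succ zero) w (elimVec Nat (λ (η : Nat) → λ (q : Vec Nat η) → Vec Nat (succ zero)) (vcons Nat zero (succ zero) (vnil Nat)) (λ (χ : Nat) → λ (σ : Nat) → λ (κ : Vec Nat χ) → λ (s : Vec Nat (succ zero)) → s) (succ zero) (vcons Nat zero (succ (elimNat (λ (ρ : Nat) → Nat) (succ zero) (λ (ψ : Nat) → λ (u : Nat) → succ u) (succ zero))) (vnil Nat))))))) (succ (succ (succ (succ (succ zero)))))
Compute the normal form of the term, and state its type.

reduced normal form:
  λ (p : Nat) → vcons Nat (succ (succ (succ (succ zero)))) (succ (succ zero)) (vcons Nat (succ (succ (succ zero))) (succ (succ (succ (succ (succ (succ (succ zero))))))) (vcons Nat (succ (succ zero)) p (vcons Nat (succ zero) p (vcons Nat zero (succ zero) (vnil Nat)))))
the term's type:
  Nat → Vec Nat (succ (succ (succ (succ (succ zero)))))
observation: normalization takes exactly 16 steps under the normal-order strategy.


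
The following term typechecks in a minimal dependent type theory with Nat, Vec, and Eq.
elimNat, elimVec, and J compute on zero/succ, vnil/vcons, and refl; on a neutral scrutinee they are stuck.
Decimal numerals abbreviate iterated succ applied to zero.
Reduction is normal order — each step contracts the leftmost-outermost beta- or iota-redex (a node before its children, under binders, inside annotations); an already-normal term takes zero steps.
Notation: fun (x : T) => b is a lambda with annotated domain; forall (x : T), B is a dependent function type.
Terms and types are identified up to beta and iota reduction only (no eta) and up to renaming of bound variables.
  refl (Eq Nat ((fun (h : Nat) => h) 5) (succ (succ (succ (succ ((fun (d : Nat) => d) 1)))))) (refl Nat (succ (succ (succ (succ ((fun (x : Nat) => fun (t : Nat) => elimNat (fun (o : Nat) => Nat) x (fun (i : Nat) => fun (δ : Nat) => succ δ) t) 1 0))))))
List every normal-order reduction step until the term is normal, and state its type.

normal-order reduction:
  refl (Eq Nat ((fun (h : Nat) => h) 5) (succ (succ (succ (succ ((fun (d : Nat) => d) 1)))))) (refl Nat (succ (succ (succ (succ ((fun (x : Nat) => fun (t : Nat) => elimNat (fun (o : Nat) => Nat) x (fun (i : Nat) => fun (δ : Nat) => succ δ) t) 1 0))))))
  ~> refl (Eq Nat 5 (succ (succ (succ (succ ((fun (h : Nat) => h) 1)))))) (refl Nat (succ (succ (succ (succ ((fun (d : Nat) => fun (x : Nat) => elimNat (fun (t : Nat) => Nat) d (fun (o : Nat) => fun (i : Nat) => succ i) x) 1 0))))))
  ~> refl (Eq Nat 5 5) (refl Nat (succ (succ (succ (succ ((fun (h : Nat) => fun (d : Nat) => elimNat (fun (x : Nat) => Nat) h (fun (t : Nat) => fun (o : Nat) => succ o) d) 1 0))))))
  ~> refl (Eq Nat 5 5) (refl Nat (succ (succ (succ (succ ((fun (h : Nat) => elimNat (fun (d : Nat) => Nat) 1 (fun (x : Nat) => fun (t : Nat) => succ t) h) 0))))))
  ~> refl (Eq Nat 5 5) (refl Nat (succ (succ (succ (succ (elimNat (fun (h : Nat) => Nat) 1 (fun (d : Nat) => fun (x : Nat) => succ x) 0))))))
  ~> refl (Eq Nat 5 5) (refl Nat 5)
the term's type:
  Eq (Eq Nat 5 5) (refl Nat 5) (refl Nat 5)


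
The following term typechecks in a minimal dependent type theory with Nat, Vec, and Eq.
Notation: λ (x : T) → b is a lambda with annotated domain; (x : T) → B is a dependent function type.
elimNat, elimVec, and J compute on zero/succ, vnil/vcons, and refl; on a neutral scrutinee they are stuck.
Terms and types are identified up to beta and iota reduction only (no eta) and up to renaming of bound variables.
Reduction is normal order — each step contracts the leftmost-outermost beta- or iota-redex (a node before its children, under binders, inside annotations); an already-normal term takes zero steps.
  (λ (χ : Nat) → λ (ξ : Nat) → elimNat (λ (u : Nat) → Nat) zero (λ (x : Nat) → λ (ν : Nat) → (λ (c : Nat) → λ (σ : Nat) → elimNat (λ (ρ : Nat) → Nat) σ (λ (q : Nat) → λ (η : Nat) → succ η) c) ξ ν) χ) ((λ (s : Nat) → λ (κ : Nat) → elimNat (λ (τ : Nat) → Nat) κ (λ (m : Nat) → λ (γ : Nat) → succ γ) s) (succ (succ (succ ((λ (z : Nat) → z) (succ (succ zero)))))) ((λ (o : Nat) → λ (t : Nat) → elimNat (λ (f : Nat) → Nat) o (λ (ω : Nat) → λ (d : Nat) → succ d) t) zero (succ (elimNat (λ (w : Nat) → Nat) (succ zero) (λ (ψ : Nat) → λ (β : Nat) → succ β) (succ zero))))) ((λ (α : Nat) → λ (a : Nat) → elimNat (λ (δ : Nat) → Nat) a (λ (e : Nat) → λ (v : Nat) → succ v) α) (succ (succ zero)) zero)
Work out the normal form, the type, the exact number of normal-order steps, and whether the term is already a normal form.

normal form:
  succ (succ (succ (succ (succ (succ (succ (succ (succ (succ (succ (succ (succ (succ (succ (succ zero)))))))))))))))
type:
  Nat
steps to reach normal form (normal order): 80
already normal: no
first contracted redex: a beta-redex


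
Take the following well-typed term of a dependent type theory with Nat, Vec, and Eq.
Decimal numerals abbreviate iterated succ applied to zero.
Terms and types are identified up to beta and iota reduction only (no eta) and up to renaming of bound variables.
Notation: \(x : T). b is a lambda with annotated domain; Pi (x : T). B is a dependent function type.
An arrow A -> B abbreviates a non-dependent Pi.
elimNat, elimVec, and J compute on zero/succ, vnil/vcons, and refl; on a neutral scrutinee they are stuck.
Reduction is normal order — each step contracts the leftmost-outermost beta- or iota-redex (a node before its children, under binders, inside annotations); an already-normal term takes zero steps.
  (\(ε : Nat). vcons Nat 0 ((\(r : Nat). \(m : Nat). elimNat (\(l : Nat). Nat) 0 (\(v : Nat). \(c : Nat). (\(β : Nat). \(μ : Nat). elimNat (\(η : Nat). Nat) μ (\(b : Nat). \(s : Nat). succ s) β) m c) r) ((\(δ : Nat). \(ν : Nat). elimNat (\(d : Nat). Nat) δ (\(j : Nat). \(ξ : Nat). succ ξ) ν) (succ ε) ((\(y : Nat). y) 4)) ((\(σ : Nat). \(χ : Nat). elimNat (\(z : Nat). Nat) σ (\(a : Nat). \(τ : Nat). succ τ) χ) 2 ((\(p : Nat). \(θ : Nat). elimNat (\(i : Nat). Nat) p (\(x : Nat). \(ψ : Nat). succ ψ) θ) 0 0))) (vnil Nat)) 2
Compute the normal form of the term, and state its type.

normal form:
  vcons Nat 0 14 (vnil Nat)
type:
  Vec Nat 1
observation: reduction starts at a beta-redex, and 56 normal-order steps reach the normal form.


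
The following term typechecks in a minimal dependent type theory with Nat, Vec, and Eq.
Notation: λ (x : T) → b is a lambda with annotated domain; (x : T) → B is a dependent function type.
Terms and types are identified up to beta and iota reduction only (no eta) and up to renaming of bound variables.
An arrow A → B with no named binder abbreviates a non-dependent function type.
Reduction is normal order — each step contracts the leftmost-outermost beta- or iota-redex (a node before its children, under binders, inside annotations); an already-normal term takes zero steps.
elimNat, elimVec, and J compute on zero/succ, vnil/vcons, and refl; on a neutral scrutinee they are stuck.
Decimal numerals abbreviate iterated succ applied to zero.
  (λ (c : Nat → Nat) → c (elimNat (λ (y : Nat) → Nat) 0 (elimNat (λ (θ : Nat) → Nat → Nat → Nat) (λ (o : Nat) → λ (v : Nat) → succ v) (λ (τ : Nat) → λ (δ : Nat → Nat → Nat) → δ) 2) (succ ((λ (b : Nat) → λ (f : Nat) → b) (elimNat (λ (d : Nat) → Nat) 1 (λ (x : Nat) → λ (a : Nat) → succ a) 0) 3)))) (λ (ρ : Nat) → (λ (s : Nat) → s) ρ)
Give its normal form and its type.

reduced normal form:
  2
the term's type:
  Nat
observation: the leftmost-outermost redex is a beta-redex, and normalization takes 27 steps.


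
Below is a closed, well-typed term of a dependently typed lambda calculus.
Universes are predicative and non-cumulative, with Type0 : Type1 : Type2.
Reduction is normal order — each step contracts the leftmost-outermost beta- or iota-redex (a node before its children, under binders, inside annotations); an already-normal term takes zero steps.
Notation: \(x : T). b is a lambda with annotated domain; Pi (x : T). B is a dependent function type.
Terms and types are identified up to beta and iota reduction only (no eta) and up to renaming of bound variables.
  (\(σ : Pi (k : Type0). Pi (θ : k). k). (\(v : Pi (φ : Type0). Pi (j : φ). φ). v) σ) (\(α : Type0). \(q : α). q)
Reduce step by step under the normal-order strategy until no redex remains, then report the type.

normal-order reduction:
  (\(σ : Pi (k : Type0). Pi (θ : k). k). (\(v : Pi (φ : Type0). Pi (j : φ). φ). v) σ) (\(α : Type0). \(q : α). q)
  ~> (\(σ : Pi (k : Type0). Pi (θ : k). k). σ) (\(v : Type0). \(φ : v). φ)
  ~> \(σ : Type0). \(k : σ). k
type:
  Pi (σ : Type0). Pi (k : σ). σ


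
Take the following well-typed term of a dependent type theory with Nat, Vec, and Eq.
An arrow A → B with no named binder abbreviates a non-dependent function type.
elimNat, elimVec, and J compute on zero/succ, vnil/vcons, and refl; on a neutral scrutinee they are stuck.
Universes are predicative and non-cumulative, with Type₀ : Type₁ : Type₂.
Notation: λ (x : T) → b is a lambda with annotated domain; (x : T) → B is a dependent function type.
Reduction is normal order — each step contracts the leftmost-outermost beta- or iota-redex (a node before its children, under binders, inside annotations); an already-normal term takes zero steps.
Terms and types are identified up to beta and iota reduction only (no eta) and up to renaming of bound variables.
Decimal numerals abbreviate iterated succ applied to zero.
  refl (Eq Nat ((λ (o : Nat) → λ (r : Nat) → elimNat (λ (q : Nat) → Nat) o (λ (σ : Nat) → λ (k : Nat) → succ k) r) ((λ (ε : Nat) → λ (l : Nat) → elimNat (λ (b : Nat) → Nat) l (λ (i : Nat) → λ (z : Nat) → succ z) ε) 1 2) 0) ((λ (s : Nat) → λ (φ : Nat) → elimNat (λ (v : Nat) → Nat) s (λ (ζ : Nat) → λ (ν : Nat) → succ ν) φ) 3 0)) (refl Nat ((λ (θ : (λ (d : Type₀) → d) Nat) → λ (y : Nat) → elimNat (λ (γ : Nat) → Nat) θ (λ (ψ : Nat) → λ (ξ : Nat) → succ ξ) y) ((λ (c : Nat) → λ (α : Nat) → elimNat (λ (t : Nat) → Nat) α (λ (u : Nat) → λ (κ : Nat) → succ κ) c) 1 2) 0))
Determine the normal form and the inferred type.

reduced normal form:
  refl (Eq Nat 3 3) (refl Nat 3)
the term's type:
  Eq (Eq Nat 3 3) (refl Nat 3) (refl Nat 3)


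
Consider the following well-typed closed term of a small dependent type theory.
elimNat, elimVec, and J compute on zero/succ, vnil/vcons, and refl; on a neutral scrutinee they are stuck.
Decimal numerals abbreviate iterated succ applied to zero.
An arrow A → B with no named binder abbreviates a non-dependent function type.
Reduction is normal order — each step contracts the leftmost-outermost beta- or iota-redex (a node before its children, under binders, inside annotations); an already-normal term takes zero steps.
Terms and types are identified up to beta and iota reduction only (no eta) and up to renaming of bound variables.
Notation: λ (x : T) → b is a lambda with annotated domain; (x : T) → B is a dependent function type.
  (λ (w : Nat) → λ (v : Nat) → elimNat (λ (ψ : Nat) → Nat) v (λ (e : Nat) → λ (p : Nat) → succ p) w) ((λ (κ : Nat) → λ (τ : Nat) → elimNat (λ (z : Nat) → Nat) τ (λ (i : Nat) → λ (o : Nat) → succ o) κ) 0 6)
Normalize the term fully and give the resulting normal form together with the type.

resulting normal form:
  λ (w : Nat) → succ (succ (succ (succ (succ (succ w)))))
type:
  Nat → Nat


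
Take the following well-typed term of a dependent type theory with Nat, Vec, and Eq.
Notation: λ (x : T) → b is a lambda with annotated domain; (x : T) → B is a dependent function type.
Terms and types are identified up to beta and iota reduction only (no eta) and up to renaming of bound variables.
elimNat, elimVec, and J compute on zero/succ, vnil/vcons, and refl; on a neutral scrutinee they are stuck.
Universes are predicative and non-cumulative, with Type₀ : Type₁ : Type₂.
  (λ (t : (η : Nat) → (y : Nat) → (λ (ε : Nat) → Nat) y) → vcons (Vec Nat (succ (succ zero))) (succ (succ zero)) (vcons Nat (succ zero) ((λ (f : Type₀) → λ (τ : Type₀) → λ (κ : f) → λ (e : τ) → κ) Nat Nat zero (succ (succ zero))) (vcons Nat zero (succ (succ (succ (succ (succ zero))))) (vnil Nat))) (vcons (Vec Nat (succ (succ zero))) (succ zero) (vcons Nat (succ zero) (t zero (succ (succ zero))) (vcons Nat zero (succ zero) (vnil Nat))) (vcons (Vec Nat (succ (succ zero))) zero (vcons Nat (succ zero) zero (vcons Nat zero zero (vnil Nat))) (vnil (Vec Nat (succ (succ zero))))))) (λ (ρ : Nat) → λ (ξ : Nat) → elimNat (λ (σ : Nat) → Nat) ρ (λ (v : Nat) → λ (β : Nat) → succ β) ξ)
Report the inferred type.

inferred type:
  Vec (Vec Nat (succ (succ zero))) (succ (succ (succ zero)))


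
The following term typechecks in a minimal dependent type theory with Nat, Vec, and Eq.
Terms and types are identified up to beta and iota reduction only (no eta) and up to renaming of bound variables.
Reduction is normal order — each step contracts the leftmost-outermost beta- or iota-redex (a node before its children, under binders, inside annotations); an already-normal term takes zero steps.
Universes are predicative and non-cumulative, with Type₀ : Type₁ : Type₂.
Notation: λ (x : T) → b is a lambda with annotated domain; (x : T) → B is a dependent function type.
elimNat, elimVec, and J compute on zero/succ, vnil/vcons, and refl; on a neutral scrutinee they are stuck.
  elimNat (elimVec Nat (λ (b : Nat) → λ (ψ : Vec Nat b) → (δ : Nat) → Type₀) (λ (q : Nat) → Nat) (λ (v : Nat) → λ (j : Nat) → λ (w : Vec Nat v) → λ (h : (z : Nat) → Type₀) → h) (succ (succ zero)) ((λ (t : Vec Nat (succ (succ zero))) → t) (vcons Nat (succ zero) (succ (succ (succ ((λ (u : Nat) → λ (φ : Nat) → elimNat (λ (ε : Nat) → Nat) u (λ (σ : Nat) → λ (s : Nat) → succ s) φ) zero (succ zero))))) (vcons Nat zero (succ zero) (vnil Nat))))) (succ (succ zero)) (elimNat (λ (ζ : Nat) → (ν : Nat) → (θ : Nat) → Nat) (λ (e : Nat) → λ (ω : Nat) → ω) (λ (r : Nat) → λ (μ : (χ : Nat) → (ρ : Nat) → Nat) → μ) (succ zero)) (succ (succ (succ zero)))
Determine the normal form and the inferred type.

normal form:
  succ (succ zero)
inferred type:
  Nat
observation: contracting an elimNat iota-redex first, the term normalizes in 22 steps.


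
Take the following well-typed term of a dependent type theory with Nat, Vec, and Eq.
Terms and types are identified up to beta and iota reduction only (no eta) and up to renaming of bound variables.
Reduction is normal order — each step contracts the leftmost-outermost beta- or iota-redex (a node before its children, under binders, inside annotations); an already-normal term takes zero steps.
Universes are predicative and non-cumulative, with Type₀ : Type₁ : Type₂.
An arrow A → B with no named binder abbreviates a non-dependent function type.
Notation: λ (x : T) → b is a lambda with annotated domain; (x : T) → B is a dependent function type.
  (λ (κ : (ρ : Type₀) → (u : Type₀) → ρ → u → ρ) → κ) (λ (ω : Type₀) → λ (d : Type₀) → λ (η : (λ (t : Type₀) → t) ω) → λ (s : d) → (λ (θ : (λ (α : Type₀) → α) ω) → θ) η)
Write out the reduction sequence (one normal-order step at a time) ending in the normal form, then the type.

normal-order reduction sequence:
  (λ (κ : (ρ : Type₀) → (u : Type₀) → ρ → u → ρ) → κ) (λ (ω : Type₀) → λ (d : Type₀) → λ (η : (λ (t : Type₀) → t) ω) → λ (s : d) → (λ (θ : (λ (α : Type₀) → α) ω) → θ) η)
  ~> λ (κ : Type₀) → λ (ρ : Type₀) → λ (u : (λ (ω : Type₀) → ω) κ) → λ (d : ρ) → (λ (η : (λ (t : Type₀) → t) κ) → η) u
  ~> λ (κ : Type₀) → λ (ρ : Type₀) → λ (u : κ) → λ (ω : ρ) → (λ (d : (λ (η : Type₀) → η) κ) → d) u
  ~> λ (κ : Type₀) → λ (ρ : Type₀) → λ (u : κ) → λ (ω : ρ) → u
inferred type:
  (κ : Type₀) → (ρ : Type₀) → κ → ρ → κ


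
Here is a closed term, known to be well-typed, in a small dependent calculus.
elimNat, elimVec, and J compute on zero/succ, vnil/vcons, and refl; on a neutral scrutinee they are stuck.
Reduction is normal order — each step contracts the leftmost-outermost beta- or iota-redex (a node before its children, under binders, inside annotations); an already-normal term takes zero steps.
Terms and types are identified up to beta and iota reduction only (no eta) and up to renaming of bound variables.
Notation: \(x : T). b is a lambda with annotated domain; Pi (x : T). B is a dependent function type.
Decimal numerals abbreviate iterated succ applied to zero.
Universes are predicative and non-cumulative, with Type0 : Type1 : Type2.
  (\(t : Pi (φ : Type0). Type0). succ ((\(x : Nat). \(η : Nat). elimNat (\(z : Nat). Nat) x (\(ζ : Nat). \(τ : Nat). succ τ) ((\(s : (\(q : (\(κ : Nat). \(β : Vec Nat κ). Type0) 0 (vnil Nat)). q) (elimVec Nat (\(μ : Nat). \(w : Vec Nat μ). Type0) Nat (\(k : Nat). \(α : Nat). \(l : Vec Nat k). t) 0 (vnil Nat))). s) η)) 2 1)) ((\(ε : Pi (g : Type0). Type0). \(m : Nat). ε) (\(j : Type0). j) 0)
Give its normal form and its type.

resulting normal form:
  4
the term's type:
  Nat
observation: contracting a beta-redex first, the term normalizes in 8 steps.


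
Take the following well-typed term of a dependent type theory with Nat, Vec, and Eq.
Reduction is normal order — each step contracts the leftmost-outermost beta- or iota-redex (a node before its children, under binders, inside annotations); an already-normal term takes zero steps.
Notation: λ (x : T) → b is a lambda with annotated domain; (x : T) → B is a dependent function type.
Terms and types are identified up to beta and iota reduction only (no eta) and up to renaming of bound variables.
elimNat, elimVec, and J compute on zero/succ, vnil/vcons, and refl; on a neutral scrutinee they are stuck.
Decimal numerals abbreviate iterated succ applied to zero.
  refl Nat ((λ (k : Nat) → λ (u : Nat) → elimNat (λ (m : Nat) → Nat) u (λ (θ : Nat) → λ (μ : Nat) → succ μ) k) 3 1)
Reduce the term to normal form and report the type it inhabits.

resulting normal form:
  refl Nat 4
inferred type:
  Eq Nat 4 4


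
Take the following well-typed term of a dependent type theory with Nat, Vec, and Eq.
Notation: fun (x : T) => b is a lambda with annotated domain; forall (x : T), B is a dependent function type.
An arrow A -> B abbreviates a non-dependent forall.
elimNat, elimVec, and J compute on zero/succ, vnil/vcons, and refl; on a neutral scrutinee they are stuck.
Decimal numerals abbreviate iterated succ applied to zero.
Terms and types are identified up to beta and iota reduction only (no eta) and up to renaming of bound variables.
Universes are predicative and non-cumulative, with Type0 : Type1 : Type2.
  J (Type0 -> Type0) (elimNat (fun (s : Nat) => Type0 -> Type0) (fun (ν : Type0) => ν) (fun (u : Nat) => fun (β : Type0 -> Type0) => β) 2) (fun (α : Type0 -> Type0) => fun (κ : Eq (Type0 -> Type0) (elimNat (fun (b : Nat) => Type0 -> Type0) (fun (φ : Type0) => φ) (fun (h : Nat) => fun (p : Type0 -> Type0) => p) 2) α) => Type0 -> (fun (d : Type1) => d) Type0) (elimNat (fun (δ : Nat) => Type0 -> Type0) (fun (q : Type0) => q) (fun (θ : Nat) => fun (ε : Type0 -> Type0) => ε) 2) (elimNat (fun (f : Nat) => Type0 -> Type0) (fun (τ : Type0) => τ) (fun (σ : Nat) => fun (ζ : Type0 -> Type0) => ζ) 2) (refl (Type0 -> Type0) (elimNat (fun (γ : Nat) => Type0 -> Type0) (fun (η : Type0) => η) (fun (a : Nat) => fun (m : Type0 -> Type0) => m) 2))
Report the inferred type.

inferred type:
  Type0 -> Type0


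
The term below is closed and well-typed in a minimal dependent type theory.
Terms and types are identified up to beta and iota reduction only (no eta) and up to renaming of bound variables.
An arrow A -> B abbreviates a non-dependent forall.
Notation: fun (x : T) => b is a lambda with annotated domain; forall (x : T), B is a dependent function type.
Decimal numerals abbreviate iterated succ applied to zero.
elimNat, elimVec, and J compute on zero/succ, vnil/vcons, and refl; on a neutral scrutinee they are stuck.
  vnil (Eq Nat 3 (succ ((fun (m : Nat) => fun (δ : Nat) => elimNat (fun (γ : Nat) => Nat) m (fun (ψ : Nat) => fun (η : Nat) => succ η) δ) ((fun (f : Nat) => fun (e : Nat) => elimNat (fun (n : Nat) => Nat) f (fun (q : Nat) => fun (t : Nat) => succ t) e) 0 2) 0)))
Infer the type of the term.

inferred type:
  Vec (Eq Nat 3 3) 0


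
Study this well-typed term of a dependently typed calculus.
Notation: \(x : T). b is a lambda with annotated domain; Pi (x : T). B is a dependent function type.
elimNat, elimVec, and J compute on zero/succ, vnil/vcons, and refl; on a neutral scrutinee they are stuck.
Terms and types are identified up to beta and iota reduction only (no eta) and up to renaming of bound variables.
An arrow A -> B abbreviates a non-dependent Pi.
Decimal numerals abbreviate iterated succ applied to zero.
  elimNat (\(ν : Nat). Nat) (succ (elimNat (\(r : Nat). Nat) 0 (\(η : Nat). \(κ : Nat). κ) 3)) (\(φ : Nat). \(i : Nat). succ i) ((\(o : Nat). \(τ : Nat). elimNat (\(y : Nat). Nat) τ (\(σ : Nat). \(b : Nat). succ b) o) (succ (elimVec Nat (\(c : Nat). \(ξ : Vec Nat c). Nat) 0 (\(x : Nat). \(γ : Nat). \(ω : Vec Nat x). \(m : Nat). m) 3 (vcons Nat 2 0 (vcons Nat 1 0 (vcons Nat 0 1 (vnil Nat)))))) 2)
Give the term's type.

the term's type:
  Nat


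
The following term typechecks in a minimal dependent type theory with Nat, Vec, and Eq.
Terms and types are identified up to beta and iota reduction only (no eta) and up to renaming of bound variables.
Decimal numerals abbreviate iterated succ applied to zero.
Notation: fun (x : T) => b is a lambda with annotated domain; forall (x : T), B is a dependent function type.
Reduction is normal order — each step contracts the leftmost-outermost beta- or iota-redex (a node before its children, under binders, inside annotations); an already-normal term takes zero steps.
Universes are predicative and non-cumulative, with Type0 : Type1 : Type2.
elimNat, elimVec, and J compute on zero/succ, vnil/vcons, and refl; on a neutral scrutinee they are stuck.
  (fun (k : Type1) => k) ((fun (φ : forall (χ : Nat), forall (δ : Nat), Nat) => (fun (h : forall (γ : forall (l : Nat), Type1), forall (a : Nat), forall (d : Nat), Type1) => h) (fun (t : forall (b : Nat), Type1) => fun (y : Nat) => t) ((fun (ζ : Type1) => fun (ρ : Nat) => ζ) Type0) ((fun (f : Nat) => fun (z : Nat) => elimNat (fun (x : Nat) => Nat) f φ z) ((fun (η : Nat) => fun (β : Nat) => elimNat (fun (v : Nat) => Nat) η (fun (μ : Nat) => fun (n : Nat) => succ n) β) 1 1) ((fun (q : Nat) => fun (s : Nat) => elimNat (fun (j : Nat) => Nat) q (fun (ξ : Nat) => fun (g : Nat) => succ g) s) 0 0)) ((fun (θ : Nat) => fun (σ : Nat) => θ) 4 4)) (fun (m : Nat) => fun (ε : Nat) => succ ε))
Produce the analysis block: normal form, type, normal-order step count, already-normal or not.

resulting normal form:
  Type0
type:
  Type1
reduction steps (normal order): 7
started in normal form: no
first redex: a beta-redex


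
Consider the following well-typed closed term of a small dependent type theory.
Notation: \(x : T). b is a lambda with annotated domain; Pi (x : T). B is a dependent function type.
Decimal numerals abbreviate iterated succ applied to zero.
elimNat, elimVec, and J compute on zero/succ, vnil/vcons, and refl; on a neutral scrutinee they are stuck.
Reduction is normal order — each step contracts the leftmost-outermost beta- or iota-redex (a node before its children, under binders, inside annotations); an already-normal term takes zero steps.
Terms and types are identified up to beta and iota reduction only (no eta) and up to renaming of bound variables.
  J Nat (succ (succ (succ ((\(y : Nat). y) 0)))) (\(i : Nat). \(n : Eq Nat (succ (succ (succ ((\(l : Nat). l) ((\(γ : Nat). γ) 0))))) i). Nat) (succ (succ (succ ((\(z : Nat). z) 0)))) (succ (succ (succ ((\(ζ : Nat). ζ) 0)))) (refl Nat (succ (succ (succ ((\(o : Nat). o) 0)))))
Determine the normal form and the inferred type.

normal form:
  3
inferred type:
  Nat


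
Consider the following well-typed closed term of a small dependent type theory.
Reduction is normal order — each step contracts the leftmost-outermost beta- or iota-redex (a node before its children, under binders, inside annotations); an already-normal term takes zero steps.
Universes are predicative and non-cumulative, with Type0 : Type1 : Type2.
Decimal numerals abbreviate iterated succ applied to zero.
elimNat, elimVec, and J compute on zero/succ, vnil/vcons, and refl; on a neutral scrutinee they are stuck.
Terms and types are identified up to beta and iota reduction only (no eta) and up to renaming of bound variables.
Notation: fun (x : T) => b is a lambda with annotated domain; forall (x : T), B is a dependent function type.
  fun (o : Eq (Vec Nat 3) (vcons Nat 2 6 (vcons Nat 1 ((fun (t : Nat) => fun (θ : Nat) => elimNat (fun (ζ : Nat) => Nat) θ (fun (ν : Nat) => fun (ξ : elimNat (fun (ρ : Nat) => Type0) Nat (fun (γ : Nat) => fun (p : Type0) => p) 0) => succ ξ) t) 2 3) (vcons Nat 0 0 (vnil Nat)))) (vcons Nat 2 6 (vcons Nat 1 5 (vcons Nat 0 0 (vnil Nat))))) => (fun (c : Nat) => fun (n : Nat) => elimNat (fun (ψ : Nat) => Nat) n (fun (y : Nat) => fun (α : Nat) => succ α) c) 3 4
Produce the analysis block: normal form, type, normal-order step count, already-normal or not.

reduced normal form:
  fun (o : Eq (Vec Nat 3) (vcons Nat 2 6 (vcons Nat 1 5 (vcons Nat 0 0 (vnil Nat)))) (vcons Nat 2 6 (vcons Nat 1 5 (vcons Nat 0 0 (vnil Nat))))) => 7
the term's type:
  forall (o : Eq (Vec Nat 3) (vcons Nat 2 6 (vcons Nat 1 5 (vcons Nat 0 0 (vnil Nat)))) (vcons Nat 2 6 (vcons Nat 1 5 (vcons Nat 0 0 (vnil Nat))))), Nat
normal-order step count: 21
already normal: no
first redex: a beta-redex


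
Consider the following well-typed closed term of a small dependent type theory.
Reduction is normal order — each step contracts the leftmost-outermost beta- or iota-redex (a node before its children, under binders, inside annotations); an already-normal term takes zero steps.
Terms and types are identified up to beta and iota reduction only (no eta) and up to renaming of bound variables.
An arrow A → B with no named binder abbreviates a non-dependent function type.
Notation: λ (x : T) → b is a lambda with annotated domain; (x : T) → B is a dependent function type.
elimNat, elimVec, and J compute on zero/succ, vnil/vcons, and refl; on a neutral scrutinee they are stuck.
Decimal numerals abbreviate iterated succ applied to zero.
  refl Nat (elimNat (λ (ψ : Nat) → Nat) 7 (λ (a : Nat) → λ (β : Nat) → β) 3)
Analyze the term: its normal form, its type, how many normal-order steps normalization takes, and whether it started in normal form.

normal form:
  refl Nat 7
the term's type:
  Eq Nat 7 7
normal-order step count: 10
already normal: no
first redex: an elimNat iota-redex


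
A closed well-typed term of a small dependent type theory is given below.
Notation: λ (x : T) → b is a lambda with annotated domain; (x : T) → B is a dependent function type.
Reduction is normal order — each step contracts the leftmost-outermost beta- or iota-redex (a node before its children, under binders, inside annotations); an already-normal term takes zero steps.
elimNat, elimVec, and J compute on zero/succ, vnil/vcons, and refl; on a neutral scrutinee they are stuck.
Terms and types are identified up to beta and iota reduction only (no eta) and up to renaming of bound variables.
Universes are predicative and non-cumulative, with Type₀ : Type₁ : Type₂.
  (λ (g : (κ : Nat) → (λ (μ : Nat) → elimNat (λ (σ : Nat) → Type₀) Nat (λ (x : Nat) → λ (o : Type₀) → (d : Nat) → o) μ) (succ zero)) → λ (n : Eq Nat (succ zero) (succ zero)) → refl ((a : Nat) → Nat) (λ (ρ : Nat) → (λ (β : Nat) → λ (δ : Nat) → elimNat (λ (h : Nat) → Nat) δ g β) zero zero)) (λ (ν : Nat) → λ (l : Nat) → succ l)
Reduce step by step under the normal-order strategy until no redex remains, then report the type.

normal-order reduction sequence:
  (λ (g : (κ : Nat) → (λ (μ : Nat) → elimNat (λ (σ : Nat) → Type₀) Nat (λ (x : Nat) → λ (o : Type₀) → (d : Nat) → o) μ) (succ zero)) → λ (n : Eq Nat (succ zero) (succ zero)) → refl ((a : Nat) → Nat) (λ (ρ : Nat) → (λ (β : Nat) → λ (δ : Nat) → elimNat (λ (h : Nat) → Nat) δ g β) zero zero)) (λ (ν : Nat) → λ (l : Nat) → succ l)
  ~> λ (g : Eq Nat (succ zero) (succ zero)) → refl ((κ : Nat) → Nat) (λ (μ : Nat) → (λ (σ : Nat) → λ (x : Nat) → elimNat (λ (o : Nat) → Nat) x (λ (d : Nat) → λ (n : Nat) → succ n) σ) zero zero)
  ~> λ (g : Eq Nat (succ zero) (succ zero)) → refl ((κ : Nat) → Nat) (λ (μ : Nat) → (λ (σ : Nat) → elimNat (λ (x : Nat) → Nat) σ (λ (o : Nat) → λ (d : Nat) → succ d) zero) zero)
  ~> λ (g : Eq Nat (succ zero) (succ zero)) → refl ((κ : Nat) → Nat) (λ (μ : Nat) → elimNat (λ (σ : Nat) → Nat) zero (λ (x : Nat) → λ (o : Nat) → succ o) zero)
  ~> λ (g : Eq Nat (succ zero) (succ zero)) → refl ((κ : Nat) → Nat) (λ (μ : Nat) → zero)
the term's type:
  (g : Eq Nat (succ zero) (succ zero)) → Eq ((κ : Nat) → Nat) (λ (μ : Nat) → zero) (λ (σ : Nat) → zero)
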